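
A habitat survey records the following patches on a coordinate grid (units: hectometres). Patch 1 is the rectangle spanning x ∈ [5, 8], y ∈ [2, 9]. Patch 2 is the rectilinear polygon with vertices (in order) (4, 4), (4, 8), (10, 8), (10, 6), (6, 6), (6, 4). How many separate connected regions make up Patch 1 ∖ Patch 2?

2

Patch 1 ∖ Patch 2 splits into 2 disjoint pieces (area 10, area 3).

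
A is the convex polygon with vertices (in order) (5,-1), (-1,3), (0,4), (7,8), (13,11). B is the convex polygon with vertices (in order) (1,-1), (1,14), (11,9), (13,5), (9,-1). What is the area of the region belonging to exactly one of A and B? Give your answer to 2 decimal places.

|A| = 56.5, |B| = 129, |A∩B| = 51.0238.
|A △ B| = |A| + |B| − 2·|A∩B| = 56.5 + 129 − 102.0476 = 83.45.

83.45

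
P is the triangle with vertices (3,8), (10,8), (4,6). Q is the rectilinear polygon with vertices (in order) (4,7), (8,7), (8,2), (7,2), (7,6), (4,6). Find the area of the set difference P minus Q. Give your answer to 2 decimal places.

5.50

|P| = 7, |P∩Q| = 1.5.
|P ∖ Q| = |P| − |P∩Q| = 7 − 1.5 = 5.50.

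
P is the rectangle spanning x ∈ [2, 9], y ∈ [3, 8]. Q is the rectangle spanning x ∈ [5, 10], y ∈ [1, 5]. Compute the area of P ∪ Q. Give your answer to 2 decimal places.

47.00

By inclusion–exclusion:
Individual areas: |P| = 35, |Q| = 20.
|P∩Q|: x∈[5,9], y∈[3,5] → 4·2 = 8.
|P ∪ Q| = 55 − 8 = 47.00.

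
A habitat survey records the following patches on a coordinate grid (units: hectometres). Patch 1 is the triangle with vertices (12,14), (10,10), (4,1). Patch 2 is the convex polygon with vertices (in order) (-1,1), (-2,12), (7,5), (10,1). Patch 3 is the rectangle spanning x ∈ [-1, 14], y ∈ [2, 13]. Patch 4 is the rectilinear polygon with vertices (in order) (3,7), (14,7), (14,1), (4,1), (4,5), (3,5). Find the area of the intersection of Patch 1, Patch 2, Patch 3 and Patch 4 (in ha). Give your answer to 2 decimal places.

The intersection is the polygon with vertices (6.78,5.171), (4.667,2), (4.615,2), (6.636,5.283).
By the shoelace formula its area is 0.43.

0.43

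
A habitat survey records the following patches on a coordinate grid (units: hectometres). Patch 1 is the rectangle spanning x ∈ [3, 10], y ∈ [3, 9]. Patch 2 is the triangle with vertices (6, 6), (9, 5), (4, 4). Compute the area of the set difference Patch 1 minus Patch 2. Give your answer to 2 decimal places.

|Patch 1| = 42, |Patch 1∩Patch 2| = 4.
|Patch 1 ∖ Patch 2| = |Patch 1| − |Patch 1∩Patch 2| = 42 − 4 = 38.00.

38.00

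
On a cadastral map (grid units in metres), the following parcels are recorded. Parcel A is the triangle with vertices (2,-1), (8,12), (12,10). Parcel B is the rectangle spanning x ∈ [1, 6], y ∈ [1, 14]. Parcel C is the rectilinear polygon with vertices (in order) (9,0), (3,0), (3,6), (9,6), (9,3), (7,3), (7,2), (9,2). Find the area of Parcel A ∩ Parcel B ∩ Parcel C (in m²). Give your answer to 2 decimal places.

6.99

The intersection is the polygon with vertices (6,3.4), (3.818,1), (3,1), (3,1.167), (5.231,6), (6,6).
By the shoelace formula its area is 6.99.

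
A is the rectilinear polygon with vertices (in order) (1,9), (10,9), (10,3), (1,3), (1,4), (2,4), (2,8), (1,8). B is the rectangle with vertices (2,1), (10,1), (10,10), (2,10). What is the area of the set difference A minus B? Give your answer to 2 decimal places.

|A| = 50, |A∩B| = 48.
|A ∖ B| = |A| − |A∩B| = 50 − 48 = 2.00.

2.00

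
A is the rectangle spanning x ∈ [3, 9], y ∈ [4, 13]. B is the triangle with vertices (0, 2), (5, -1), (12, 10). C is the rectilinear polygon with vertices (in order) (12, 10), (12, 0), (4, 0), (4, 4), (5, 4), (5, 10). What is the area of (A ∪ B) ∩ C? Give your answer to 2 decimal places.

|A ∪ B| = 80.526.
|(A ∪ B) ∩ C| = 39.71.

39.71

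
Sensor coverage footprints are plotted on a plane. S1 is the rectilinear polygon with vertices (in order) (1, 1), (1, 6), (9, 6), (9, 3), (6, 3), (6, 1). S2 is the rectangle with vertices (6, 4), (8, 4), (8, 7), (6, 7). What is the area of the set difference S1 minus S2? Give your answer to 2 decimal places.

30.00

|S1| = 34, |S1∩S2| = 4.
|S1 ∖ S2| = |S1| − |S1∩S2| = 34 − 4 = 30.00.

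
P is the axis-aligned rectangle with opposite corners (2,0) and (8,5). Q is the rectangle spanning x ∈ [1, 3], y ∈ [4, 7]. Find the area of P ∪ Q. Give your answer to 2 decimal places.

35.00

By inclusion–exclusion:
Individual areas: |P| = 30, |Q| = 6.
|P∩Q|: x∈[2,3], y∈[4,5] → 1·1 = 1.
|P ∪ Q| = 36 − 1 = 35.00.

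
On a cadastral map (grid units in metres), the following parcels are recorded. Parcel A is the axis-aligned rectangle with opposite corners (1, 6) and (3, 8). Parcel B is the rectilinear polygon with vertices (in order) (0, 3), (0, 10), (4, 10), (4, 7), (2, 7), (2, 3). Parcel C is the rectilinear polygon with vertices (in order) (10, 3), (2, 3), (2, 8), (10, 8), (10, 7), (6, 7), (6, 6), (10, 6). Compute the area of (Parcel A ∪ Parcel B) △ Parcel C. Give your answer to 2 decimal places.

51.00

|Parcel A ∪ Parcel B| = 21.
|(Parcel A ∪ Parcel B) ∩ Parcel C| = 3.
|(Parcel A ∪ Parcel B) △ Parcel C| = 21 + 36 − 6 = 51.00.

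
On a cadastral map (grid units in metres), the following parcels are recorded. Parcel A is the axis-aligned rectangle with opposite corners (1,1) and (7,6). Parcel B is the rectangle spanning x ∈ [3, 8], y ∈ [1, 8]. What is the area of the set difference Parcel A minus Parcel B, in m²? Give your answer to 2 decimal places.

|Parcel A∩Parcel B|: x∈[3,7], y∈[1,6] → 4·5 = 20.
|Parcel A| = 30.
|Parcel A ∖ Parcel B| = |Parcel A| − |Parcel A∩Parcel B| = 30 − 20 = 10.00.

10.00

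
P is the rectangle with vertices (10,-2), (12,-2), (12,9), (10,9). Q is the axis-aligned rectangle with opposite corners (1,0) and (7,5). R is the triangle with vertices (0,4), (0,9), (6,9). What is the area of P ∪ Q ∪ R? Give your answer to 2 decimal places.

66.98

By inclusion–exclusion:
Individual areas: |P| = 22, |Q| = 30, |R| = 15.
|P∩Q| = 0 (no overlap).
|P∩R| = 0.
|Q∩R| = 0.0167.
|P∩Q∩R| = 0.
|P ∪ Q ∪ R| = 67 − 0.0167 + 0 = 66.98.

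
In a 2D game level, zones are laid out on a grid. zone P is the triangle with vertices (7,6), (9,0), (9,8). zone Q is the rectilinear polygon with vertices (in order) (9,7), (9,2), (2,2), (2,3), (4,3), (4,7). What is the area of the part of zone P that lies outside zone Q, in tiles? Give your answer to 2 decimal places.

|zone P| = 8, |zone P∩zone Q| = 6.8333.
|zone P ∖ zone Q| = |zone P| − |zone P∩zone Q| = 8 − 6.8333 = 1.17.

1.17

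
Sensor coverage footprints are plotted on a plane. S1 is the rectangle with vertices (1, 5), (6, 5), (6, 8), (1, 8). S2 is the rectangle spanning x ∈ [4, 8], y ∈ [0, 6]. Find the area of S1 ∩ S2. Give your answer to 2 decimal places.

2.00

|S1∩S2|: x∈[4,6], y∈[5,6] → 2·1 = 2.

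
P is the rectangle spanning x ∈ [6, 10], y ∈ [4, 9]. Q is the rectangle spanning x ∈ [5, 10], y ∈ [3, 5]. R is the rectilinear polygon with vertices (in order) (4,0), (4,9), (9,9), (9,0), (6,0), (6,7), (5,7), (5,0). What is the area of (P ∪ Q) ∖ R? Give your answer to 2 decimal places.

8.00

|P ∪ Q| = 26.
|(P ∪ Q) ∩ R| = 18.
|(P ∪ Q) ∖ R| = 26 − 18 = 8.00.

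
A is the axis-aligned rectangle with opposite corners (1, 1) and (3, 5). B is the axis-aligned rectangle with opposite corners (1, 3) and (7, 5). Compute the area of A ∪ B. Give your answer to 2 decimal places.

By inclusion–exclusion:
Individual areas: |A| = 8, |B| = 12.
|A∩B|: x∈[1,3], y∈[3,5] → 2·2 = 4.
|A ∪ B| = 20 − 4 = 16.00.

16.00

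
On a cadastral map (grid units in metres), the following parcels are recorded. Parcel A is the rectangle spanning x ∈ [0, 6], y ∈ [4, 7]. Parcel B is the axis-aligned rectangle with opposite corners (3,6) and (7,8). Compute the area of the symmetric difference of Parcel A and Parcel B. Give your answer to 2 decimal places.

20.00

|Parcel A∩Parcel B|: x∈[3,6], y∈[6,7] → 3·1 = 3.
|Parcel A △ Parcel B| = |Parcel A| + |Parcel B| − 2·|Parcel A∩Parcel B| = 18 + 8 − 6 = 20.00.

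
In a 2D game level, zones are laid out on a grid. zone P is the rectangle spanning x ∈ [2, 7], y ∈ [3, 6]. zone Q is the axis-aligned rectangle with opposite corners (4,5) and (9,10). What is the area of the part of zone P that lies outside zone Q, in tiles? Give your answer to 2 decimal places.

|zone P∩zone Q|: x∈[4,7], y∈[5,6] → 3·1 = 3.
|zone P| = 15.
|zone P ∖ zone Q| = |zone P| − |zone P∩zone Q| = 15 − 3 = 12.00.

12.00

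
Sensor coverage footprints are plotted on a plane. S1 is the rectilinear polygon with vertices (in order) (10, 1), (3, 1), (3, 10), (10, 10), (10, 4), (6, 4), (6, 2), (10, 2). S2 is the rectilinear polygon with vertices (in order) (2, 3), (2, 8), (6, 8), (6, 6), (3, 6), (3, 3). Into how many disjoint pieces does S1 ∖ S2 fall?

S1 ∖ S2 is a single connected region.

1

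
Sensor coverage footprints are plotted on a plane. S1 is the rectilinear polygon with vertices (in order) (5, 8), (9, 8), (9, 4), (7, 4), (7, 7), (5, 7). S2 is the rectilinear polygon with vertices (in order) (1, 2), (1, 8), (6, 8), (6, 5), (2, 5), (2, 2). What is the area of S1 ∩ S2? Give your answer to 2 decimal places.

1.00

The intersection is the polygon with vertices (6,8), (6,7), (5,7), (5,8).
By the shoelace formula its area is 1.00.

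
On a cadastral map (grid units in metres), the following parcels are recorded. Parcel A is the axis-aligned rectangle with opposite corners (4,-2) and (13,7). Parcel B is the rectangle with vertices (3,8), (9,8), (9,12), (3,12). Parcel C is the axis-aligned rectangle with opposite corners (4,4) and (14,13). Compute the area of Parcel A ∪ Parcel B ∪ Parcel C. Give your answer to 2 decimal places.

148.00

By inclusion–exclusion:
Individual areas: |Parcel A| = 81, |Parcel B| = 24, |Parcel C| = 90.
|Parcel A∩Parcel B| = 0 (no overlap).
|Parcel A∩Parcel C|: x∈[4,13], y∈[4,7] → 9·3 = 27.
|Parcel B∩Parcel C|: x∈[4,9], y∈[8,12] → 5·4 = 20.
|Parcel A∩Parcel B∩Parcel C| = 0.
|Parcel A ∪ Parcel B ∪ Parcel C| = 195 − 47 + 0 = 148.00.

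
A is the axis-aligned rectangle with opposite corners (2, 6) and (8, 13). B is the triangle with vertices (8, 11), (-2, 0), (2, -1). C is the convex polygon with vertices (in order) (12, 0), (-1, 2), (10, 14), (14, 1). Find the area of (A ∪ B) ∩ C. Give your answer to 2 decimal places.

28.37

The region (A ∪ B) ∩ C is the polygon with vertices (5.5,6), (3.179,1.357), (-0.282,1.89), (3.454,6), (2.667,6), (8,11.818), (8,11), (8,6).
By the shoelace formula its area is 28.37.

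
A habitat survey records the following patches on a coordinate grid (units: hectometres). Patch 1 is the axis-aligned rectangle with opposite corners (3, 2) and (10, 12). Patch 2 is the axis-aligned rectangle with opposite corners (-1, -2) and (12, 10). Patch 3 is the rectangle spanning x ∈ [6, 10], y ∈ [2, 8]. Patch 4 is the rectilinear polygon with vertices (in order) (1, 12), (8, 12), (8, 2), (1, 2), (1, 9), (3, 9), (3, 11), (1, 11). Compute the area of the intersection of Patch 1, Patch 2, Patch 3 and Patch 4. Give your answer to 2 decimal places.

12.00

The intersection is the polygon with vertices (6,8), (8,8), (8,2), (6,2).
By the shoelace formula its area is 12.00.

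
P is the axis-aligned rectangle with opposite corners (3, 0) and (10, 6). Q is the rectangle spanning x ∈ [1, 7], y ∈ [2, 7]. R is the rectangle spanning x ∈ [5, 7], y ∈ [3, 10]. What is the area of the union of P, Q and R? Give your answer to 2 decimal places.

62.00

By inclusion–exclusion:
Individual areas: |P| = 42, |Q| = 30, |R| = 14.
|P∩Q|: x∈[3,7], y∈[2,6] → 4·4 = 16.
|P∩R|: x∈[5,7], y∈[3,6] → 2·3 = 6.
|Q∩R|: x∈[5,7], y∈[3,7] → 2·4 = 8.
|P∩Q∩R| = 6.
|P ∪ Q ∪ R| = 86 − 30 + 6 = 62.00.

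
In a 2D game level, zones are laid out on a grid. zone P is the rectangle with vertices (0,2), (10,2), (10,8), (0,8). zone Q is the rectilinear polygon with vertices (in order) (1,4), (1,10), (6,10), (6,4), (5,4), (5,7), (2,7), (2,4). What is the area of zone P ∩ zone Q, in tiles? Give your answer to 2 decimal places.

11.00

The intersection is the polygon with vertices (6,8), (6,4), (5,4), (5,7), (2,7), (2,4), (1,4), (1,8).
By the shoelace formula its area is 11.00.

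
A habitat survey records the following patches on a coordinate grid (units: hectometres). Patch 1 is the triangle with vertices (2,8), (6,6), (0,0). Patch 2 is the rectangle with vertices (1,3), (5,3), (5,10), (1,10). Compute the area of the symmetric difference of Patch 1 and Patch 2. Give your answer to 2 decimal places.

18.50

|Patch 1| = 18, |Patch 2| = 28, |Patch 1∩Patch 2| = 13.75.
|Patch 1 △ Patch 2| = |Patch 1| + |Patch 2| − 2·|Patch 1∩Patch 2| = 18 + 28 − 27.5 = 18.50.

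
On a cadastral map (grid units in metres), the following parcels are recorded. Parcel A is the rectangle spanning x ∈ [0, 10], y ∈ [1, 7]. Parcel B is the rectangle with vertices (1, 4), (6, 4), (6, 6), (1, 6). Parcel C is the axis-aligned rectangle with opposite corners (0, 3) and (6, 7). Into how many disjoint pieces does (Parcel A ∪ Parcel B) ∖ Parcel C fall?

1

(Parcel A ∪ Parcel B) ∖ Parcel C is a single connected region.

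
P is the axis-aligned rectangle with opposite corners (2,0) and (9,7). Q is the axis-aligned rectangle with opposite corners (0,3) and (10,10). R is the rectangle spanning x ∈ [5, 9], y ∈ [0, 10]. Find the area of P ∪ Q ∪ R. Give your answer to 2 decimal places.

91.00

By inclusion–exclusion:
Individual areas: |P| = 49, |Q| = 70, |R| = 40.
|P∩Q|: x∈[2,9], y∈[3,7] → 7·4 = 28.
|P∩R|: x∈[5,9], y∈[0,7] → 4·7 = 28.
|Q∩R|: x∈[5,9], y∈[3,10] → 4·7 = 28.
|P∩Q∩R| = 16.
|P ∪ Q ∪ R| = 159 − 84 + 16 = 91.00.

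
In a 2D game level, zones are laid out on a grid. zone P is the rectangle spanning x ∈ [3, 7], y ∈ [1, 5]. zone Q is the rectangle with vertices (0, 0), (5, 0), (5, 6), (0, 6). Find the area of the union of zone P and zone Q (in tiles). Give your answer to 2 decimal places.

38.00

By inclusion–exclusion:
Individual areas: |zone P| = 16, |zone Q| = 30.
|zone P∩zone Q|: x∈[3,5], y∈[1,5] → 2·4 = 8.
|zone P ∪ zone Q| = 46 − 8 = 38.00.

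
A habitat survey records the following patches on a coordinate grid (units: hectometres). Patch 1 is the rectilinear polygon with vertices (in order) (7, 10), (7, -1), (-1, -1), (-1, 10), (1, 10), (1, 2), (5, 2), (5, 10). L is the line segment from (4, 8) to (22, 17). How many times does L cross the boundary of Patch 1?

2

The segment meets the boundary at (7,9.5), (5,8.5).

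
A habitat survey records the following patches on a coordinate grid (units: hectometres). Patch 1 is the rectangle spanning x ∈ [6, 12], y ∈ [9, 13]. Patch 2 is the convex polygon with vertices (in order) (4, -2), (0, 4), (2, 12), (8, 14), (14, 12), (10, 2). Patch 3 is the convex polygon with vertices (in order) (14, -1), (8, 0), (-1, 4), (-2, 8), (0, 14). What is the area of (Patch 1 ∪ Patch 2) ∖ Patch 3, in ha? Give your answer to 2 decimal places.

80.55

|Patch 1 ∪ Patch 2| = 140.1667.
|(Patch 1 ∪ Patch 2) ∩ Patch 3| = 59.6184.
|(Patch 1 ∪ Patch 2) ∖ Patch 3| = 140.1667 − 59.6184 = 80.55.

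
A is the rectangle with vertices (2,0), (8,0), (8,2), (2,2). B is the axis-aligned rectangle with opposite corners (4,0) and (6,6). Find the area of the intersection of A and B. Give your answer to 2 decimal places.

4.00

|A∩B|: x∈[4,6], y∈[0,2] → 2·2 = 4.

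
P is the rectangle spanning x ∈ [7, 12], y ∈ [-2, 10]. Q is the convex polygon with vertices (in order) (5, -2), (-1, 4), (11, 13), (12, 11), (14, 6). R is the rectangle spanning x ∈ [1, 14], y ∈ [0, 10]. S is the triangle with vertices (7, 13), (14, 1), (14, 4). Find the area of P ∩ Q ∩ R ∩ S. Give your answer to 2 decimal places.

4.48

The intersection is the polygon with vertices (9.333,10), (12,6.571), (12,4.429), (8.75,10).
By the shoelace formula its area is 4.48.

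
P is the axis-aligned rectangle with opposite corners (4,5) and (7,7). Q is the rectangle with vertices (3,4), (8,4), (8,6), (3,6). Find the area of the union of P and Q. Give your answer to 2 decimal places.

13.00

By inclusion–exclusion:
Individual areas: |P| = 6, |Q| = 10.
|P∩Q|: x∈[4,7], y∈[5,6] → 3·1 = 3.
|P ∪ Q| = 16 − 3 = 13.00.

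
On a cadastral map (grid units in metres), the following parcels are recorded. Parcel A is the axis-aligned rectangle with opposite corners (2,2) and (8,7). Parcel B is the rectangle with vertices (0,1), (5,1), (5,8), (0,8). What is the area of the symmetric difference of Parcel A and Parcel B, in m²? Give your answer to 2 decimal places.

35.00

|Parcel A∩Parcel B|: x∈[2,5], y∈[2,7] → 3·5 = 15.
|Parcel A △ Parcel B| = |Parcel A| + |Parcel B| − 2·|Parcel A∩Parcel B| = 30 + 35 − 30 = 35.00.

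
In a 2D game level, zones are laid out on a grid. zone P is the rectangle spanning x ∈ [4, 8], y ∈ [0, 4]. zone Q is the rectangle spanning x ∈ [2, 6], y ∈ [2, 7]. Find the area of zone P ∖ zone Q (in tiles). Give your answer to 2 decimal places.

12.00

|zone P∩zone Q|: x∈[4,6], y∈[2,4] → 2·2 = 4.
|zone P| = 16.
|zone P ∖ zone Q| = |zone P| − |zone P∩zone Q| = 16 − 4 = 12.00.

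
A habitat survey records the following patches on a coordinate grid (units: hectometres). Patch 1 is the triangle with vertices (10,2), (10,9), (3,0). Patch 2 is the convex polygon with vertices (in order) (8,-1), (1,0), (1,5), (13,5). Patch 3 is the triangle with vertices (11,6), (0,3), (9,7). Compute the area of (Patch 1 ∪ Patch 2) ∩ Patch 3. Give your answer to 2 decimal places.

6.09

The region (Patch 1 ∪ Patch 2) ∩ Patch 3 is the polygon with vertices (10,5.727), (1,3.273), (1,3.444), (4.5,5), (6.889,5), (8.151,6.623), (9,7), (10,6.5).
By the shoelace formula its area is 6.09.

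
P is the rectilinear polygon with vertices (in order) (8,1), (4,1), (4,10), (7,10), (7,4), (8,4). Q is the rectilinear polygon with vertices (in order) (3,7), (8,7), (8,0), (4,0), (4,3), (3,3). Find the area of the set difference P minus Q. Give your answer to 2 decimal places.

9.00

|P| = 30, |P∩Q| = 21.
|P ∖ Q| = |P| − |P∩Q| = 30 − 21 = 9.00.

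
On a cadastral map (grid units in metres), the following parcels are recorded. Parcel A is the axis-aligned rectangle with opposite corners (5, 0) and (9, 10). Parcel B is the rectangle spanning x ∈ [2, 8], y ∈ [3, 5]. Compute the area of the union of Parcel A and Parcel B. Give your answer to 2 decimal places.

46.00

By inclusion–exclusion:
Individual areas: |Parcel A| = 40, |Parcel B| = 12.
|Parcel A∩Parcel B|: x∈[5,8], y∈[3,5] → 3·2 = 6.
|Parcel A ∪ Parcel B| = 52 − 6 = 46.00.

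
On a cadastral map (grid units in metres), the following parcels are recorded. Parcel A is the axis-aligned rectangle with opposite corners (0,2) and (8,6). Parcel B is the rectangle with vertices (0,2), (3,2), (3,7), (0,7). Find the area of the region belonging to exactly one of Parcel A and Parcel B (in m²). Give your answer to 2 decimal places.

23.00

|Parcel A∩Parcel B|: x∈[0,3], y∈[2,6] → 3·4 = 12.
|Parcel A △ Parcel B| = |Parcel A| + |Parcel B| − 2·|Parcel A∩Parcel B| = 32 + 15 − 24 = 23.00.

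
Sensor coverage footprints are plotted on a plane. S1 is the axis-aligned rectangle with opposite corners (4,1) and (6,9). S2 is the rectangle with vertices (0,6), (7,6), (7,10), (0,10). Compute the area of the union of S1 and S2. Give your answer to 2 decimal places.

38.00

By inclusion–exclusion:
Individual areas: |S1| = 16, |S2| = 28.
|S1∩S2|: x∈[4,6], y∈[6,9] → 2·3 = 6.
|S1 ∪ S2| = 44 − 6 = 38.00.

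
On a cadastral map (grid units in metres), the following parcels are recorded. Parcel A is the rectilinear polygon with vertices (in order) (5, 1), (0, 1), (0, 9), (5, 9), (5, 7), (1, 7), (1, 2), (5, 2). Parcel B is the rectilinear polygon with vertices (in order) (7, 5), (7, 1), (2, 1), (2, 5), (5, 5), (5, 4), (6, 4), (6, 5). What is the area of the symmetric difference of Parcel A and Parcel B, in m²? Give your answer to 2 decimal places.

|Parcel A| = 20, |Parcel B| = 19, |Parcel A∩Parcel B| = 3.
|Parcel A △ Parcel B| = |Parcel A| + |Parcel B| − 2·|Parcel A∩Parcel B| = 20 + 19 − 6 = 33.00.

33.00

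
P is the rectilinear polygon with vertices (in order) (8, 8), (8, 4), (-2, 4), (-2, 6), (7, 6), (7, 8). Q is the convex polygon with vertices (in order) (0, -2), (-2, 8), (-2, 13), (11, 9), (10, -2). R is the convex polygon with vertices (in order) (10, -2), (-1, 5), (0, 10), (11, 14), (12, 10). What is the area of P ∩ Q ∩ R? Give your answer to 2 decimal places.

19.11

The intersection is the polygon with vertices (0.571,4), (-1,5), (-0.8,6), (7,6), (7,8), (8,8), (8,4).
By the shoelace formula its area is 19.11.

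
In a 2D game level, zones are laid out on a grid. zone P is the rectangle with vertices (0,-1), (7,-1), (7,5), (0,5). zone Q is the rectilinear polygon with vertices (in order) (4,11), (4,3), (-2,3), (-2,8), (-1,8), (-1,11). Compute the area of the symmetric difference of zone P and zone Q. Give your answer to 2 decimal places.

71.00

|zone P| = 42, |zone Q| = 45, |zone P∩zone Q| = 8.
|zone P △ zone Q| = |zone P| + |zone Q| − 2·|zone P∩zone Q| = 42 + 45 − 16 = 71.00.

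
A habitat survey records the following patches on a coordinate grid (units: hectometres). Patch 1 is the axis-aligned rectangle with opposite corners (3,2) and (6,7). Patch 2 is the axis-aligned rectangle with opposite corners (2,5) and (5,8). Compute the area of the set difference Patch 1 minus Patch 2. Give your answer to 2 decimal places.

11.00

|Patch 1∩Patch 2|: x∈[3,5], y∈[5,7] → 2·2 = 4.
|Patch 1| = 15.
|Patch 1 ∖ Patch 2| = |Patch 1| − |Patch 1∩Patch 2| = 15 − 4 = 11.00.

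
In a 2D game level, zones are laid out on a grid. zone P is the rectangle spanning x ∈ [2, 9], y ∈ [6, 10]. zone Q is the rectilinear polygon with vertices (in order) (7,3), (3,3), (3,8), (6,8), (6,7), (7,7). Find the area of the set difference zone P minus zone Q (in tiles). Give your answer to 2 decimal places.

|zone P| = 28, |zone P∩zone Q| = 7.
|zone P ∖ zone Q| = |zone P| − |zone P∩zone Q| = 28 − 7 = 21.00.

21.00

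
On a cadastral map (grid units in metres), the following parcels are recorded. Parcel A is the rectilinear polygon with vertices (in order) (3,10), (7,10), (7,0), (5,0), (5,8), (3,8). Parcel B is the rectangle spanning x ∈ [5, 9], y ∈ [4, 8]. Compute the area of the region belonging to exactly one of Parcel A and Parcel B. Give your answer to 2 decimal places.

24.00

|Parcel A| = 24, |Parcel B| = 16, |Parcel A∩Parcel B| = 8.
|Parcel A △ Parcel B| = |Parcel A| + |Parcel B| − 2·|Parcel A∩Parcel B| = 24 + 16 − 16 = 24.00.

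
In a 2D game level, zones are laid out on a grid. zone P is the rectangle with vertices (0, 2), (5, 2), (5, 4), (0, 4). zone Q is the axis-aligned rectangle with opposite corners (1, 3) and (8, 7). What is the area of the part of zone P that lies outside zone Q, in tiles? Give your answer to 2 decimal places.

|zone P∩zone Q|: x∈[1,5], y∈[3,4] → 4·1 = 4.
|zone P| = 10.
|zone P ∖ zone Q| = |zone P| − |zone P∩zone Q| = 10 − 4 = 6.00.

6.00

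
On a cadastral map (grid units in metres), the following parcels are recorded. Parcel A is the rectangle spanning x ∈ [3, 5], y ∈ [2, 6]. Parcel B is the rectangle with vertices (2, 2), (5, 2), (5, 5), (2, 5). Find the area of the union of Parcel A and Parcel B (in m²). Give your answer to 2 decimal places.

By inclusion–exclusion:
Individual areas: |Parcel A| = 8, |Parcel B| = 9.
|Parcel A∩Parcel B|: x∈[3,5], y∈[2,5] → 2·3 = 6.
|Parcel A ∪ Parcel B| = 17 − 6 = 11.00.

11.00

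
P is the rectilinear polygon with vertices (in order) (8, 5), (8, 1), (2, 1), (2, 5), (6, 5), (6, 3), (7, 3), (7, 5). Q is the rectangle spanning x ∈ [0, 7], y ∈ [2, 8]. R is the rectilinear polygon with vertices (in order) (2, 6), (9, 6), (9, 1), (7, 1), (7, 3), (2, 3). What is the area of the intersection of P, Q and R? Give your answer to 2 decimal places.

8.00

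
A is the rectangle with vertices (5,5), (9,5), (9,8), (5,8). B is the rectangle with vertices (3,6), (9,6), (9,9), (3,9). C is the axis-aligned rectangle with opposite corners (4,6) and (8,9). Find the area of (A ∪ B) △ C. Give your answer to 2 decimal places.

10.00

|A ∪ B| = 22.
|(A ∪ B) ∩ C| = 12.
|(A ∪ B) △ C| = 22 + 12 − 24 = 10.00.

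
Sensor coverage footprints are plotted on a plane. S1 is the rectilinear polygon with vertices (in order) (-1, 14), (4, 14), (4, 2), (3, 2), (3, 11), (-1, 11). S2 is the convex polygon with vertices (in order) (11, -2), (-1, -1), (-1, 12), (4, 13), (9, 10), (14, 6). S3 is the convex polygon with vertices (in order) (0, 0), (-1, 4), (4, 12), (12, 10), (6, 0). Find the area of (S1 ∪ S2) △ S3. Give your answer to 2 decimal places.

|S1 ∪ S2| = 179.5.
|(S1 ∪ S2) ∩ S3| = 91.639.
|(S1 ∪ S2) △ S3| = 179.5 + 96 − 183.278 = 92.22.

92.22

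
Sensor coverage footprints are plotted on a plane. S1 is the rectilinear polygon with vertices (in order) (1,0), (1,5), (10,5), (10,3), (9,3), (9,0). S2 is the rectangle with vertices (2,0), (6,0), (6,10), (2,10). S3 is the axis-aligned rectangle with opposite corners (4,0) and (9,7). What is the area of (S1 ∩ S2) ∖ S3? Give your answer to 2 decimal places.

10.00

|S1 ∩ S2| = 20.
|(S1 ∩ S2) ∩ S3| = 10.
|(S1 ∩ S2) ∖ S3| = 20 − 10 = 10.00.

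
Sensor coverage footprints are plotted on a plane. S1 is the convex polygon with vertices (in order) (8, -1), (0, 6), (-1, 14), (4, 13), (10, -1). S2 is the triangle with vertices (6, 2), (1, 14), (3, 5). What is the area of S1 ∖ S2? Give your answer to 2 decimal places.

65.02

|S1| = 75.5, |S1∩S2| = 10.4822.
|S1 ∖ S2| = |S1| − |S1∩S2| = 75.5 − 10.4822 = 65.02.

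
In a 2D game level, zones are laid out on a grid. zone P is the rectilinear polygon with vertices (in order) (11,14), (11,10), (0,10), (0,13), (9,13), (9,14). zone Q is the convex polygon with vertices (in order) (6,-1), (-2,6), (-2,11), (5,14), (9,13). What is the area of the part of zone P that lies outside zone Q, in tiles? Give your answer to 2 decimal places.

|zone P| = 35, |zone P∩zone Q| = 24.5119.
|zone P ∖ zone Q| = |zone P| − |zone P∩zone Q| = 35 − 24.5119 = 10.49.

10.49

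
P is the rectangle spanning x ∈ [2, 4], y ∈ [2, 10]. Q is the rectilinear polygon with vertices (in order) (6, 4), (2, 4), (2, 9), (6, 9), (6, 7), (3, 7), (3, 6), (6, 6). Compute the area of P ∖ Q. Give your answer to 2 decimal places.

|P| = 16, |P∩Q| = 9.
|P ∖ Q| = |P| − |P∩Q| = 16 − 9 = 7.00.

7.00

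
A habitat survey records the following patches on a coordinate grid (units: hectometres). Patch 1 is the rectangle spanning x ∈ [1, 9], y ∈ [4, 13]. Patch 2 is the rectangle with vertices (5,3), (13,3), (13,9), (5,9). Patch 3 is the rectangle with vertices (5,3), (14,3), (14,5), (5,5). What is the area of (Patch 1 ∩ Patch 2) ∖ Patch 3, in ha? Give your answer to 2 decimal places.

16.00

|Patch 1 ∩ Patch 2| = 20.
|(Patch 1 ∩ Patch 2) ∩ Patch 3| = 4.
|(Patch 1 ∩ Patch 2) ∖ Patch 3| = 20 − 4 = 16.00.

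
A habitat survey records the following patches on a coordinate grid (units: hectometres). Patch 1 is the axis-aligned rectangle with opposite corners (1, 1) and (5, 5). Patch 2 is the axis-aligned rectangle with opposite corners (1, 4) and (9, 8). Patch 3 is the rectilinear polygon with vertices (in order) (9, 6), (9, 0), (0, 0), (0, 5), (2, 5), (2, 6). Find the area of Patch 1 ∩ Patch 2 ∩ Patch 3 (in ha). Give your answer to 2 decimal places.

The intersection is the polygon with vertices (5,4), (1,4), (1,5), (2,5), (5,5).
By the shoelace formula its area is 4.00.

4.00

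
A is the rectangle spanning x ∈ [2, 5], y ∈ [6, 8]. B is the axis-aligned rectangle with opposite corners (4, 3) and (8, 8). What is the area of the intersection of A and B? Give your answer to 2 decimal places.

|A∩B|: x∈[4,5], y∈[6,8] → 1·2 = 2.

2.00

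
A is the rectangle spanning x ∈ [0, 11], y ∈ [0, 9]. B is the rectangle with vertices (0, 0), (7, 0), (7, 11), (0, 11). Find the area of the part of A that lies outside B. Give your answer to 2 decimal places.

|A∩B|: x∈[0,7], y∈[0,9] → 7·9 = 63.
|A| = 99.
|A ∖ B| = |A| − |A∩B| = 99 − 63 = 36.00.

36.00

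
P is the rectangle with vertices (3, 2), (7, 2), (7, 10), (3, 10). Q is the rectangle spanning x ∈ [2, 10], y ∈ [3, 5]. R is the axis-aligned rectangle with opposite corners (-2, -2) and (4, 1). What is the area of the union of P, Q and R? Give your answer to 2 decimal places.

By inclusion–exclusion:
Individual areas: |P| = 32, |Q| = 16, |R| = 18.
|P∩Q|: x∈[3,7], y∈[3,5] → 4·2 = 8.
|P∩R| = 0 (no overlap).
|Q∩R| = 0 (no overlap).
|P∩Q∩R| = 0.
|P ∪ Q ∪ R| = 66 − 8 + 0 = 58.00.

58.00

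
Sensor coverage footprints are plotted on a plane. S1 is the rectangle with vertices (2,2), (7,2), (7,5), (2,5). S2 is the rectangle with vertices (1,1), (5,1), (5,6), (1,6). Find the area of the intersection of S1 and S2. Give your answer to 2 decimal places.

|S1∩S2|: x∈[2,5], y∈[2,5] → 3·3 = 9.

9.00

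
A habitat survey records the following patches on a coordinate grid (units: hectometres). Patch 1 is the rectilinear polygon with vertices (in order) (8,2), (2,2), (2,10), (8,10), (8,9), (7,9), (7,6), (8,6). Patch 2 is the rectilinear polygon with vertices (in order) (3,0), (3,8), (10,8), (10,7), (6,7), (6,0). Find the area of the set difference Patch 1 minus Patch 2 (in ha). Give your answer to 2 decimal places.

|Patch 1| = 45, |Patch 1∩Patch 2| = 19.
|Patch 1 ∖ Patch 2| = |Patch 1| − |Patch 1∩Patch 2| = 45 − 19 = 26.00.

26.00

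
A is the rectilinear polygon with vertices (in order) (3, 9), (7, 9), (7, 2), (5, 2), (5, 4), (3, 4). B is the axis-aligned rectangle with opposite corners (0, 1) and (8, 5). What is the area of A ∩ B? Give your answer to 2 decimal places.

The intersection is the polygon with vertices (7,2), (5,2), (5,4), (3,4), (3,5), (7,5).
By the shoelace formula its area is 8.00.

8.00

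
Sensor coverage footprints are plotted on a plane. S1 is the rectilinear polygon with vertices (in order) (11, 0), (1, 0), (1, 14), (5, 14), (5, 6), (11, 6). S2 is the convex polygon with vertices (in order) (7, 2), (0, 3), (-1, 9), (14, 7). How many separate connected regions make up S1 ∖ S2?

2

S1 ∖ S2 splits into 2 disjoint pieces (area 28.2857, area 22.1333).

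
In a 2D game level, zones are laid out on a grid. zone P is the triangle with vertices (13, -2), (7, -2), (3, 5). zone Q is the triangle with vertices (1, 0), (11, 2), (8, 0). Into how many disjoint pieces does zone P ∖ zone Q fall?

zone P ∖ zone Q splits into 2 disjoint pieces (area 11.0697, area 6.3299).

2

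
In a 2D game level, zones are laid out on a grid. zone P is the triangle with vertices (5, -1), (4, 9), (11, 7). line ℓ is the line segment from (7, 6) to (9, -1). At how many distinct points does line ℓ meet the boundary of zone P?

1

The segment meets the boundary at (7.897,2.862).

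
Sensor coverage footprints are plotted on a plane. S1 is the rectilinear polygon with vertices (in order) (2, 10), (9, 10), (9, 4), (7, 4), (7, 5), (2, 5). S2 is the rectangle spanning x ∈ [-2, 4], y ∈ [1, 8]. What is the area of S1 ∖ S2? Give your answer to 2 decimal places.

31.00

|S1| = 37, |S1∩S2| = 6.
|S1 ∖ S2| = |S1| − |S1∩S2| = 37 − 6 = 31.00.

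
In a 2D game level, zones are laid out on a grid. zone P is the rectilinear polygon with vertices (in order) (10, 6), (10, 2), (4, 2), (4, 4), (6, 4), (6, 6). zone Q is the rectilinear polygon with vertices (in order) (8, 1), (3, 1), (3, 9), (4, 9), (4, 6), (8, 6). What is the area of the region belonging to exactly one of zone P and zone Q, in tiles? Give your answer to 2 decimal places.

24.00

|zone P| = 20, |zone Q| = 28, |zone P∩zone Q| = 12.
|zone P △ zone Q| = |zone P| + |zone Q| − 2·|zone P∩zone Q| = 20 + 28 − 24 = 24.00.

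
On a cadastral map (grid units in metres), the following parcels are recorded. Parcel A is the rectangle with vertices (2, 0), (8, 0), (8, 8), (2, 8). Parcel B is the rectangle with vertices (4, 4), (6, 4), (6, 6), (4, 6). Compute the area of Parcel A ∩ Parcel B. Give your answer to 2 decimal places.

4.00

|Parcel A∩Parcel B|: x∈[4,6], y∈[4,6] → 2·2 = 4.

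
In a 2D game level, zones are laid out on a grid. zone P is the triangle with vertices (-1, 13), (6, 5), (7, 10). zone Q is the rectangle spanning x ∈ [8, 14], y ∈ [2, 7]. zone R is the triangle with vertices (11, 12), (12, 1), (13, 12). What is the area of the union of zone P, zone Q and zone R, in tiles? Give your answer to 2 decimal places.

59.32

By inclusion–exclusion:
Individual areas: |zone P| = 21.5, |zone Q| = 30, |zone R| = 11.
|zone P∩zone Q| = 0.
|zone P∩zone R| = 0.
|zone Q∩zone R| = 3.1818.
|zone P∩zone Q∩zone R| = 0.
|zone P ∪ zone Q ∪ zone R| = 62.5 − 3.1818 + 0 = 59.32.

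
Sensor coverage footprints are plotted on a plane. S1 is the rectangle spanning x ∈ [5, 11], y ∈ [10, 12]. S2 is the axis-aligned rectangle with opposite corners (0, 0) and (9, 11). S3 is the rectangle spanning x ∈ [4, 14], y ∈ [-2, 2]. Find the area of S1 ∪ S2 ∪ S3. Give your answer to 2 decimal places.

137.00

By inclusion–exclusion:
Individual areas: |S1| = 12, |S2| = 99, |S3| = 40.
|S1∩S2|: x∈[5,9], y∈[10,11] → 4·1 = 4.
|S1∩S3| = 0 (no overlap).
|S2∩S3|: x∈[4,9], y∈[0,2] → 5·2 = 10.
|S1∩S2∩S3| = 0.
|S1 ∪ S2 ∪ S3| = 151 − 14 + 0 = 137.00.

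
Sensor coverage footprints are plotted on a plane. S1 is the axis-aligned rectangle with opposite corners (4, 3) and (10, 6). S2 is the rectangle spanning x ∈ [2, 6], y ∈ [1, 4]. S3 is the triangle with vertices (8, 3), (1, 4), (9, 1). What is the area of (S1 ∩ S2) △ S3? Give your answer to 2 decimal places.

|S1 ∩ S2| = 2.
|(S1 ∩ S2) ∩ S3| = 0.8571.
|(S1 ∩ S2) △ S3| = 2 + 6.5 − 1.7143 = 6.79.

6.79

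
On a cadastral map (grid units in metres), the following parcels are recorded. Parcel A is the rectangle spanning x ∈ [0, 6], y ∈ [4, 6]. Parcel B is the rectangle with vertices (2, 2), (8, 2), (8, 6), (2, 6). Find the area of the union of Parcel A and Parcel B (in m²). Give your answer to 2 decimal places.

28.00

By inclusion–exclusion:
Individual areas: |Parcel A| = 12, |Parcel B| = 24.
|Parcel A∩Parcel B|: x∈[2,6], y∈[4,6] → 4·2 = 8.
|Parcel A ∪ Parcel B| = 36 − 8 = 28.00.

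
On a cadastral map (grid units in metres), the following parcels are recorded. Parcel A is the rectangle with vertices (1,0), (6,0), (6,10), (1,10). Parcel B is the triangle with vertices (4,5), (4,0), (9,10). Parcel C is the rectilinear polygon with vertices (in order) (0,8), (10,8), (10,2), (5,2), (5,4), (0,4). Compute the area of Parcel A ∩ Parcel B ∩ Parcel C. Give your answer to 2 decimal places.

The intersection is the polygon with vertices (5,2), (5,4), (4,4), (4,5), (6,7), (6,4).
By the shoelace formula its area is 5.00.

5.00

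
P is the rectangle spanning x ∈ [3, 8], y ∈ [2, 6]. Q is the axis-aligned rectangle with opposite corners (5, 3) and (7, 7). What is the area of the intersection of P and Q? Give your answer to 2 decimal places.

6.00

|P∩Q|: x∈[5,7], y∈[3,6] → 2·3 = 6.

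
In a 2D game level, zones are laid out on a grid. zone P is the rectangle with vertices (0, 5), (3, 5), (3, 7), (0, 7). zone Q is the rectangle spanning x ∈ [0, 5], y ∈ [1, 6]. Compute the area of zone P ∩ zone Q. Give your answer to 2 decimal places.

|zone P∩zone Q|: x∈[0,3], y∈[5,6] → 3·1 = 3.

3.00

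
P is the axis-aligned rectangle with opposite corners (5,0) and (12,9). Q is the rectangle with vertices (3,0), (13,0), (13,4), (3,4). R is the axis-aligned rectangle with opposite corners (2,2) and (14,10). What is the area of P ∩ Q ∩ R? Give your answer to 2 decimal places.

14.00

The intersection is the polygon with vertices (5,4), (12,4), (12,2), (5,2).
By the shoelace formula its area is 14.00.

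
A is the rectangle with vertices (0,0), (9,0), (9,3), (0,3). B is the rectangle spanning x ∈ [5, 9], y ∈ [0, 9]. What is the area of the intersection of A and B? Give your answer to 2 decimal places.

12.00

|A∩B|: x∈[5,9], y∈[0,3] → 4·3 = 12.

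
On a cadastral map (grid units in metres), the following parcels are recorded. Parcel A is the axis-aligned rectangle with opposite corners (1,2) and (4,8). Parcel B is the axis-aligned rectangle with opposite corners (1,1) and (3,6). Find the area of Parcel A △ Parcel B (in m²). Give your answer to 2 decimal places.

12.00

|Parcel A∩Parcel B|: x∈[1,3], y∈[2,6] → 2·4 = 8.
|Parcel A △ Parcel B| = |Parcel A| + |Parcel B| − 2·|Parcel A∩Parcel B| = 18 + 10 − 16 = 12.00.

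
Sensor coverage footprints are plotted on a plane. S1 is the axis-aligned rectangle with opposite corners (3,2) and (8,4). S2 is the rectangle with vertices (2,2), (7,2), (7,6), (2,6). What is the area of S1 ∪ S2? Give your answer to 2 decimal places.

By inclusion–exclusion:
Individual areas: |S1| = 10, |S2| = 20.
|S1∩S2|: x∈[3,7], y∈[2,4] → 4·2 = 8.
|S1 ∪ S2| = 30 − 8 = 22.00.

22.00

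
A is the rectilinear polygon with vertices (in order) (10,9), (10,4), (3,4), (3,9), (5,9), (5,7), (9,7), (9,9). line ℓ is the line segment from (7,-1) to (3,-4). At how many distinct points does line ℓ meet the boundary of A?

The segment lies entirely outside A and never meets its boundary.

0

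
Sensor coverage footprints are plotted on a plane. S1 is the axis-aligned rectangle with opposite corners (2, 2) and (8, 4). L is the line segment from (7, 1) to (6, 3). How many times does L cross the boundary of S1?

1

The segment meets the boundary at (6.5,2).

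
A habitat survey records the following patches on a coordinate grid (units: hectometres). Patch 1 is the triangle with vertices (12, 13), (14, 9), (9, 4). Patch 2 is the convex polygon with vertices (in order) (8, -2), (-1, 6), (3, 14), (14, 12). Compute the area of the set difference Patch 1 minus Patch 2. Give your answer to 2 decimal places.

|Patch 1| = 15, |Patch 1∩Patch 2| = 12.4885.
|Patch 1 ∖ Patch 2| = |Patch 1| − |Patch 1∩Patch 2| = 15 − 12.4885 = 2.51.

2.51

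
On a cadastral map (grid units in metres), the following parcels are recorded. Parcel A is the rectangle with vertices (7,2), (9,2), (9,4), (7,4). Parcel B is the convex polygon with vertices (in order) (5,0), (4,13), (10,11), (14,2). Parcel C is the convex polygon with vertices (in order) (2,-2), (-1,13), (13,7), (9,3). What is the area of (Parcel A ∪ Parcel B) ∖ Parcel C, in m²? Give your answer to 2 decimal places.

|Parcel A ∪ Parcel B| = 82.5.
|(Parcel A ∪ Parcel B) ∩ Parcel C| = 46.8408.
|(Parcel A ∪ Parcel B) ∖ Parcel C| = 82.5 − 46.8408 = 35.66.

35.66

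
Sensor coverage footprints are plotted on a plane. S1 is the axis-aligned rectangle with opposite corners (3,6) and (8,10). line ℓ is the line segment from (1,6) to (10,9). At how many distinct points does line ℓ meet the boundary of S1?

The segment meets the boundary at (8,8.333), (3,6.667).

2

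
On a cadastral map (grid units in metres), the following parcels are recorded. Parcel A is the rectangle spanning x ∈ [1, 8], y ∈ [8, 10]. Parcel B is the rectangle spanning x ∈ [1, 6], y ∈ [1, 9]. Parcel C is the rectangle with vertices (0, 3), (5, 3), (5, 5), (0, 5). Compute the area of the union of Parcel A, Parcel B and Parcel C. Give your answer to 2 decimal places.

By inclusion–exclusion:
Individual areas: |Parcel A| = 14, |Parcel B| = 40, |Parcel C| = 10.
|Parcel A∩Parcel B|: x∈[1,6], y∈[8,9] → 5·1 = 5.
|Parcel A∩Parcel C| = 0 (no overlap).
|Parcel B∩Parcel C|: x∈[1,5], y∈[3,5] → 4·2 = 8.
|Parcel A∩Parcel B∩Parcel C| = 0.
|Parcel A ∪ Parcel B ∪ Parcel C| = 64 − 13 + 0 = 51.00.

51.00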